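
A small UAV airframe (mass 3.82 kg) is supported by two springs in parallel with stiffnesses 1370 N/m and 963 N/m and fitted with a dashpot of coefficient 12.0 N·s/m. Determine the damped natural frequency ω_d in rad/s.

Parallel springs add: k_eq = 1370 + 963 = 2333 N/m.
ω_n = √(k_eq/m) = √(2333/3.82) = 24.71 rad/s.
Critical damping c_c = 2√(k_eq·m) = 2√(2333 × 3.82) = 188.8 N·s/m, so ζ = c/c_c = 12.0/188.8 = 0.06356.
ω_d = ω_n√(1 − ζ²) = 24.71 × √(1 − 0.00404) = 24.66 rad/s.

24.7 rad/s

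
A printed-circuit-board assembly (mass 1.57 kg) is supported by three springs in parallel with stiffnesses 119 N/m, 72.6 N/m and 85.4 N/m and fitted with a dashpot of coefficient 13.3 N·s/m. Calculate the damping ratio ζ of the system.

Parallel springs add: k_eq = 119 + 72.6 + 85.4 = 277.0 N/m.
ω_n = √(k_eq/m) = √(277.0/1.57) = 13.28 rad/s.
Critical damping c_c = 2√(k_eq·m) = 2√(277.0 × 1.57) = 41.71 N·s/m, so ζ = c/c_c = 13.3/41.71 = 0.3189.

0.319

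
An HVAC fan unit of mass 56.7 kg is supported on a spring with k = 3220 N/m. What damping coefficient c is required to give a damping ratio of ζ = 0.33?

c_c = 2√(k·m) = 2√(3220 × 56.7) = 854.6 N·s/m.
c = ζ·c_c = 0.33 × 854.6 = 282.0 N·s/m.

282 N·s/m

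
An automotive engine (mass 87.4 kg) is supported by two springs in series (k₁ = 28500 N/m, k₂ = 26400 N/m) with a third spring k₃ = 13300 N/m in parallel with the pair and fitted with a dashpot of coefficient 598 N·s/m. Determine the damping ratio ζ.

Series pair: k_s = k₁k₂/(k₁+k₂) = (28500)(26400)/(28500 + 26400) = 13700 N/m. In parallel with k₃: k_eq = 13700 + 13300 = 27000 N/m.
ω_n = √(k_eq/m) = √(27000/87.4) = 17.58 rad/s.
Critical damping c_c = 2√(k_eq·m) = 2√(27000 × 87.4) = 3073 N·s/m, so ζ = c/c_c = 598/3073 = 0.1946.

0.195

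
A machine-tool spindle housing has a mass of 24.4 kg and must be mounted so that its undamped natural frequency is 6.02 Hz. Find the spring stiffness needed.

ω_n = 2πf_n = 2π × 6.02 = 37.82 rad/s.
k = m·ω_n² = 24.4 × 37.82² = 24.4 × 1431 = 34910 N/m.

34900 N/m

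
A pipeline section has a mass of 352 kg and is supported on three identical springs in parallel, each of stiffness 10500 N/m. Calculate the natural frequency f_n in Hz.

1.51 Hz

Parallel springs add: k_eq = 3 × 10500 = 31500 N/m.
ω_n = √(k_eq/m) = √(31500/352) = √89.49 = 9.460 rad/s.
f_n = ω_n/(2π) = 9.460/6.283 = 1.506 Hz.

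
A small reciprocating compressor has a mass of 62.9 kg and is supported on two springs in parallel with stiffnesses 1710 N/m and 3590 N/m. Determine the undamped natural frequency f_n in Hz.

Parallel springs add: k_eq = 1710 + 3590 = 5300 N/m.
ω_n = √(k_eq/m) = √(5300/62.9) = √84.26 = 9.179 rad/s.
f_n = ω_n/(2π) = 9.179/6.283 = 1.461 Hz.

1.46 Hz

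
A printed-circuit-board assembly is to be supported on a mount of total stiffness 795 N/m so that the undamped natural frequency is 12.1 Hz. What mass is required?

ω_n = 2πf_n = 2π × 12.1 = 76.03 rad/s.
m = k/ω_n² = 795/76.03² = 795/5780 = 0.1375 kg.

0.138 kg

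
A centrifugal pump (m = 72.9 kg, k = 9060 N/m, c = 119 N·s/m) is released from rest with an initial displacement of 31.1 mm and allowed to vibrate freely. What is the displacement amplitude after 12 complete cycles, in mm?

0.123 mm

ζ = c/(2√(km)) = 119/(2√(9060 × 72.9)) = 119/1625 = 0.07321.
Logarithmic decrement δ = 2πζ/√(1 − ζ²) = 2π × 0.07321/√(1 − 0.00536) = 0.4612.
After n cycles, x_n/x₀ = e^(−nδ), so x_12 = 31.1 × e^(−12 × 0.4612) = 31.1 × 0.003946 = 0.1227 mm.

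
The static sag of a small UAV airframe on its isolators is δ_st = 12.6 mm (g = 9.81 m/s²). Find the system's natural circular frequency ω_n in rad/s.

27.9 rad/s

ω_n = √(g/δ_st) = √(9.81/0.0126) = √778.6 = 27.90 rad/s.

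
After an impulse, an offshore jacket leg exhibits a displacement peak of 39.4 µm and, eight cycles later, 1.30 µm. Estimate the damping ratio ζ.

0.0677

Logarithmic decrement δ = (1/n)·ln(x₀/x_n) = (1/8)·ln(39.4/1.30) = (1/8)·ln(30.31) = 0.4264.
ζ = δ/√(4π² + δ²) = 0.4264/√(39.48 + 0.182) = 0.4264/6.298 = 0.06771.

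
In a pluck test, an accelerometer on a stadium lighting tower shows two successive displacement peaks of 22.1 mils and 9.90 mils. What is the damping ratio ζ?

Logarithmic decrement δ = (1/n)·ln(x₀/x_n) = (1/1)·ln(22.1/9.90) = (1/1)·ln(2.232) = 0.8030.
ζ = δ/√(4π² + δ²) = 0.8030/√(39.48 + 0.645) = 0.8030/6.334 = 0.1268.

0.127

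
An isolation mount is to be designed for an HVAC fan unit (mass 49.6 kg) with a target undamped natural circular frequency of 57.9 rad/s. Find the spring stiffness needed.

166000 N/m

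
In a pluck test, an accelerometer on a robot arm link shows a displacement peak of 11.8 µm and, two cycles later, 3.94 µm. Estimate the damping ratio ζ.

Logarithmic decrement δ = (1/n)·ln(x₀/x_n) = (1/2)·ln(11.8/3.94) = (1/2)·ln(2.995) = 0.5485.
ζ = δ/√(4π² + δ²) = 0.5485/√(39.48 + 0.301) = 0.5485/6.307 = 0.08696.

0.0870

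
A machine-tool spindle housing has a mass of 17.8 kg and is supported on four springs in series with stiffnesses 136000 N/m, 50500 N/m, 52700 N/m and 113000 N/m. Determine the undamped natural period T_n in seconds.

0.197 s

Series springs: 1/k_eq = 1/136000 + 1/50500 + 1/52700 + 1/113000 = 5.498×10^-5, so k_eq = 18190 N/m.
ω_n = √(k_eq/m) = √(18190/17.8) = √1022 = 31.97 rad/s.
T_n = 2π/ω_n = 6.283/31.97 = 0.1966 s.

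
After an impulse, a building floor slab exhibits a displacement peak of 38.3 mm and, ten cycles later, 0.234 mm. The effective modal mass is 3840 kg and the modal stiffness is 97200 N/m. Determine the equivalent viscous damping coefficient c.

3120 N·s/m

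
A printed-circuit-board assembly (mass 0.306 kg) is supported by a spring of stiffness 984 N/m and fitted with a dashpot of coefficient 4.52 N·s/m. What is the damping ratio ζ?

ω_n = √(k/m) = √(984.0/0.306) = 56.71 rad/s.
Critical damping c_c = 2√(k·m) = 2√(984.0 × 0.306) = 34.70 N·s/m, so ζ = c/c_c = 4.52/34.70 = 0.1302.

0.130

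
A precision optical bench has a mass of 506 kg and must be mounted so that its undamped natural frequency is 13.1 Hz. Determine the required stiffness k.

3430000 N/m

ω_n = 2πf_n = 2π × 13.1 = 82.31 rad/s.
k = m·ω_n² = 506 × 82.31² = 506 × 6775 = 3428000 N/m.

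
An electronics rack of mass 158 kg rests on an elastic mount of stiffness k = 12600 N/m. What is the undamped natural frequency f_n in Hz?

1.42 Hz

ω_n = √(k/m) = √(12600/158) = √79.75 = 8.930 rad/s.
f_n = ω_n/(2π) = 8.930/6.283 = 1.421 Hz.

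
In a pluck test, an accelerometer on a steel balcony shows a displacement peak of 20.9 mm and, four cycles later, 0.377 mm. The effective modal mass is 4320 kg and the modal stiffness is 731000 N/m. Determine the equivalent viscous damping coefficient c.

Logarithmic decrement δ = (1/n)·ln(x₀/x_n) = (1/4)·ln(20.9/0.377) = (1/4)·ln(55.44) = 1.004.
ζ = δ/√(4π² + δ²) = 1.004/√(39.48 + 1.01) = 1.004/6.363 = 0.1578.
c = ζ · 2√(km) = 0.1578 × 2√(731000 × 4320) = 0.1578 × 112400 = 17730 N·s/m.

17700 N·s/m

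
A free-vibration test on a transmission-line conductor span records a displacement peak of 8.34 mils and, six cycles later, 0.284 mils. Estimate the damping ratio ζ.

Logarithmic decrement δ = (1/n)·ln(x₀/x_n) = (1/6)·ln(8.34/0.284) = (1/6)·ln(29.37) = 0.5633.
ζ = δ/√(4π² + δ²) = 0.5633/√(39.48 + 0.317) = 0.5633/6.308 = 0.08930.

0.0893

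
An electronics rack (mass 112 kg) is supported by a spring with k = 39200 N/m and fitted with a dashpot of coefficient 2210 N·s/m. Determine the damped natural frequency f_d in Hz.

2.53 Hz

ω_n = √(k/m) = √(39200/112) = 18.71 rad/s.
Critical damping c_c = 2√(k·m) = 2√(39200 × 112) = 4191 N·s/m, so ζ = c/c_c = 2210/4191 = 0.5274.
ω_d = ω_n√(1 − ζ²) = 18.71 × √(1 − 0.278) = 15.90 rad/s.
f_d = ω_d/(2π) = 2.530 Hz.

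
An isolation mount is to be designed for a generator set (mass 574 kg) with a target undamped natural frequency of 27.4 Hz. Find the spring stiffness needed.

17000000 N/m

ω_n = 2πf_n = 2π × 27.4 = 172.2 rad/s.
k = m·ω_n² = 574 × 172.2² = 574 × 29640 = 17010000 N/m.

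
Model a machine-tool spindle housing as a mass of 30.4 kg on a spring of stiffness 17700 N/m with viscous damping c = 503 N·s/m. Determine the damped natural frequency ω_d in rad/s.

ω_n = √(k/m) = √(17700/30.4) = 24.13 rad/s.
Critical damping c_c = 2√(k·m) = 2√(17700 × 30.4) = 1467 N·s/m, so ζ = c/c_c = 503/1467 = 0.3429.
ω_d = ω_n√(1 − ζ²) = 24.13 × √(1 − 0.118) = 22.67 rad/s.

22.7 rad/s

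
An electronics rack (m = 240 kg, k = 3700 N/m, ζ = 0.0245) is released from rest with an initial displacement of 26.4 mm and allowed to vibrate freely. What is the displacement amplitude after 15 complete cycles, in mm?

2.62 mm

Logarithmic decrement δ = 2πζ/√(1 − ζ²) = 2π × 0.02450/√(1 − 0.000600) = 0.1540.
After n cycles, x_n/x₀ = e^(−nδ), so x_15 = 26.4 × e^(−15 × 0.1540) = 26.4 × 0.09928 = 2.621 mm.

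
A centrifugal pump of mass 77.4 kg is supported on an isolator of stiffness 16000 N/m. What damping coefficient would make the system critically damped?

c_c = 2√(k·m) = 2√(16000 × 77.4) = 2 × 1113 = 2226 N·s/m.

2230 N·s/m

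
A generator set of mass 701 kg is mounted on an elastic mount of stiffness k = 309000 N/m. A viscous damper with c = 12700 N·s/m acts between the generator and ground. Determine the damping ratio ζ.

0.431

ω_n = √(k/m) = √(309000/701) = 21.00 rad/s.
Critical damping c_c = 2√(k·m) = 2√(309000 × 701) = 29440 N·s/m, so ζ = c/c_c = 12700/29440 = 0.4315.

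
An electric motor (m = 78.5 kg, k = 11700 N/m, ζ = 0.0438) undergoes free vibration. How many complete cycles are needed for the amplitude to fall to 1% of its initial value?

17 cycles

Logarithmic decrement δ = 2πζ/√(1 − ζ²) = 2π × 0.04380/√(1 − 0.00192) = 0.2755.
x_n/x₀ = e^(−nδ) ≤ 0.01; take ln: n ≥ ln(1/0.01)/δ = 4.605/0.2755 = 16.72.
So 17 complete cycles are required.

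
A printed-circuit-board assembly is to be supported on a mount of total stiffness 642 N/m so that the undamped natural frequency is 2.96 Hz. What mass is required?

1.86 kg

ω_n = 2πf_n = 2π × 2.96 = 18.60 rad/s.
m = k/ω_n² = 642/18.60² = 642/345.9 = 1.856 kg.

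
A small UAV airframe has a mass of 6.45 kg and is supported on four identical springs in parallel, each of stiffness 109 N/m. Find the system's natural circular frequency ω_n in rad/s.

8.22 rad/s

Parallel springs add: k_eq = 4 × 109 = 436.0 N/m.
ω_n = √(k_eq/m) = √(436.0/6.45) = √67.60 = 8.222 rad/s.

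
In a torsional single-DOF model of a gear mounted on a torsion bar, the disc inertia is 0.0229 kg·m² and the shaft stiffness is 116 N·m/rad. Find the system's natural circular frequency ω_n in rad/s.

ω_n = √(k_t/J) = √(116/0.0229) = √5066 = 71.17 rad/s.

71.2 rad/s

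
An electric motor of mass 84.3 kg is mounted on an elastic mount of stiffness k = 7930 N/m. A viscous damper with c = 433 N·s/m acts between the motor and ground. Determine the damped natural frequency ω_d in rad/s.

9.35 rad/s

ω_n = √(k/m) = √(7930/84.3) = 9.699 rad/s.
Critical damping c_c = 2√(k·m) = 2√(7930 × 84.3) = 1635 N·s/m, so ζ = c/c_c = 433/1635 = 0.2648.
ω_d = ω_n√(1 − ζ²) = 9.699 × √(1 − 0.0701) = 9.353 rad/s.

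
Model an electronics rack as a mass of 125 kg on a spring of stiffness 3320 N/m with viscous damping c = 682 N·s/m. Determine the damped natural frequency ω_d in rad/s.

ω_n = √(k/m) = √(3320/125) = 5.154 rad/s.
Critical damping c_c = 2√(k·m) = 2√(3320 × 125) = 1288 N·s/m, so ζ = c/c_c = 682/1288 = 0.5293.
ω_d = ω_n√(1 − ζ²) = 5.154 × √(1 − 0.280) = 4.372 rad/s.

4.37 rad/s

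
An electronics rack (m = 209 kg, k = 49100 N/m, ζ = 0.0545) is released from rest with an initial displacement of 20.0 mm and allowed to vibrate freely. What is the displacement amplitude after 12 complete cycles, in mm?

0.326 mm

Logarithmic decrement δ = 2πζ/√(1 − ζ²) = 2π × 0.05450/√(1 − 0.00297) = 0.3429.
After n cycles, x_n/x₀ = e^(−nδ), so x_12 = 20.0 × e^(−12 × 0.3429) = 20.0 × 0.01632 = 0.3264 mm.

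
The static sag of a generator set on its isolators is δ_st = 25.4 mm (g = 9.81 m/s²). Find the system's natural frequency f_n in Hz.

3.13 Hz

ω_n = √(g/δ_st) = √(9.81/0.0254) = √386.2 = 19.65 rad/s.
f_n = ω_n/(2π) = 19.65/6.283 = 3.128 Hz.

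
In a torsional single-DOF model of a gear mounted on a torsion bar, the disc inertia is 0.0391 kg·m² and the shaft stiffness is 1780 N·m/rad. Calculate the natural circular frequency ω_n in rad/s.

ω_n = √(k_t/J) = √(1780/0.0391) = √45520 = 213.4 rad/s.

213 rad/s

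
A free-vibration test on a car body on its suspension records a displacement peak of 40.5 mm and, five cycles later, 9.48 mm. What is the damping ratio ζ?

Logarithmic decrement δ = (1/n)·ln(x₀/x_n) = (1/5)·ln(40.5/9.48) = (1/5)·ln(4.272) = 0.2904.
ζ = δ/√(4π² + δ²) = 0.2904/√(39.48 + 0.0843) = 0.2904/6.290 = 0.04617.

0.0462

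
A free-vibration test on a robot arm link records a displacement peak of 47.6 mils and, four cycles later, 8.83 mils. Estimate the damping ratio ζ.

Logarithmic decrement δ = (1/n)·ln(x₀/x_n) = (1/4)·ln(47.6/8.83) = (1/4)·ln(5.391) = 0.4212.
ζ = δ/√(4π² + δ²) = 0.4212/√(39.48 + 0.177) = 0.4212/6.297 = 0.06688.

0.0669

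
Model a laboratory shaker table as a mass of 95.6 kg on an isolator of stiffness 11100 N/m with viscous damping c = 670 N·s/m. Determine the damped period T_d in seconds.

0.617 s

ω_n = √(k/m) = √(11100/95.6) = 10.78 rad/s.
Critical damping c_c = 2√(k·m) = 2√(11100 × 95.6) = 2060 N·s/m, so ζ = c/c_c = 670/2060 = 0.3252.
ω_d = ω_n√(1 − ζ²) = 10.78 × √(1 − 0.106) = 10.19 rad/s.
T_d = 2π/ω_d = 0.6166 s.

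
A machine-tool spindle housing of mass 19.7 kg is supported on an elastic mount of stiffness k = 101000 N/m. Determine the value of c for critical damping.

c_c = 2√(k·m) = 2√(101000 × 19.7) = 2 × 1411 = 2821 N·s/m.

2820 N·s/m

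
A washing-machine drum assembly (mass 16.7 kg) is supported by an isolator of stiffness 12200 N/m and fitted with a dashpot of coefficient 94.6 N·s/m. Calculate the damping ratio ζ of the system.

0.105

ω_n = √(k/m) = √(12200/16.7) = 27.03 rad/s.
Critical damping c_c = 2√(k·m) = 2√(12200 × 16.7) = 902.8 N·s/m, so ζ = c/c_c = 94.6/902.8 = 0.1048.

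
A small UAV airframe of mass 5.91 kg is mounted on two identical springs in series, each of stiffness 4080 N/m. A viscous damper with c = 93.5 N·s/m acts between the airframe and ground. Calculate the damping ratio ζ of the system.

Series springs: 1/k_eq = 2/4080, so k_eq = 4080/2 = 2040 N/m.
ω_n = √(k_eq/m) = √(2040/5.91) = 18.58 rad/s.
Critical damping c_c = 2√(k_eq·m) = 2√(2040 × 5.91) = 219.6 N·s/m, so ζ = c/c_c = 93.5/219.6 = 0.4258.

0.426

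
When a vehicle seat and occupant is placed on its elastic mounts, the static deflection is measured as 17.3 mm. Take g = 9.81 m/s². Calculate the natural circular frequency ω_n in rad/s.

23.8 rad/s

ω_n = √(g/δ_st) = √(9.81/0.0173) = √567.1 = 23.81 rad/s.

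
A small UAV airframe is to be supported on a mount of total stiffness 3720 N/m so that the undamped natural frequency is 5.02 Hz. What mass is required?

3.74 kg

ω_n = 2πf_n = 2π × 5.02 = 31.54 rad/s.
m = k/ω_n² = 3720/31.54² = 3720/994.9 = 3.739 kg.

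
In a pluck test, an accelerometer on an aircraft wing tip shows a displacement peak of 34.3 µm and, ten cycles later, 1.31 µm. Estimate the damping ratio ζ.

Logarithmic decrement δ = (1/n)·ln(x₀/x_n) = (1/10)·ln(34.3/1.31) = (1/10)·ln(26.18) = 0.3265.
ζ = δ/√(4π² + δ²) = 0.3265/√(39.48 + 0.107) = 0.3265/6.292 = 0.05190.

0.0519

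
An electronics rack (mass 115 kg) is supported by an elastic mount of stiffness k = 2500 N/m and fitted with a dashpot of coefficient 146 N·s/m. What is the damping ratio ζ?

0.136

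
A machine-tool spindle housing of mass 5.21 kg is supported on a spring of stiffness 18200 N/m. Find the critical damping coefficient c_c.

616 N·s/m

c_c = 2√(k·m) = 2√(18200 × 5.21) = 2 × 307.9 = 615.9 N·s/m.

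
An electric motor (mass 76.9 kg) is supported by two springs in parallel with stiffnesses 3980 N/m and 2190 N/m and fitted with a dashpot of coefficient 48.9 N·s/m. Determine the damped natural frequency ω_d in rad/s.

8.95 rad/s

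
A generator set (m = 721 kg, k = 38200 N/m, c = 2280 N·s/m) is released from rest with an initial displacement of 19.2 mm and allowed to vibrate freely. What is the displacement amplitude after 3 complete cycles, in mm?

0.289 mm

ζ = c/(2√(km)) = 2280/(2√(38200 × 721)) = 2280/10500 = 0.2172.
Logarithmic decrement δ = 2πζ/√(1 − ζ²) = 2π × 0.2172/√(1 − 0.0472) = 1.398.
After n cycles, x_n/x₀ = e^(−nδ), so x_3 = 19.2 × e^(−3 × 1.398) = 19.2 × 0.01508 = 0.2894 mm.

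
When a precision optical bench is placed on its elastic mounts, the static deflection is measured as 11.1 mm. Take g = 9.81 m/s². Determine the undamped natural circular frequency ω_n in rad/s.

ω_n = √(g/δ_st) = √(9.81/0.0111) = √883.8 = 29.73 rad/s.

29.7 rad/s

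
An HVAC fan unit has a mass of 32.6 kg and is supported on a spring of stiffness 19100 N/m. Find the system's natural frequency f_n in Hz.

ω_n = √(k/m) = √(19100/32.6) = √585.9 = 24.21 rad/s.
f_n = ω_n/(2π) = 24.21/6.283 = 3.852 Hz.

3.85 Hz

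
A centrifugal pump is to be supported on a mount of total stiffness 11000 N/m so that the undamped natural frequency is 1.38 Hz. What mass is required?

146 kg

ω_n = 2πf_n = 2π × 1.38 = 8.671 rad/s.
m = k/ω_n² = 11000/8.671² = 11000/75.18 = 146.3 kg.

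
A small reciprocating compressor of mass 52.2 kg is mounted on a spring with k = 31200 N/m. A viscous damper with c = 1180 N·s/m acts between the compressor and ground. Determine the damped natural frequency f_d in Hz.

3.45 Hz

ω_n = √(k/m) = √(31200/52.2) = 24.45 rad/s.
Critical damping c_c = 2√(k·m) = 2√(31200 × 52.2) = 2552 N·s/m, so ζ = c/c_c = 1180/2552 = 0.4623.
ω_d = ω_n√(1 − ζ²) = 24.45 × √(1 − 0.214) = 21.68 rad/s.
f_d = ω_d/(2π) = 3.450 Hz.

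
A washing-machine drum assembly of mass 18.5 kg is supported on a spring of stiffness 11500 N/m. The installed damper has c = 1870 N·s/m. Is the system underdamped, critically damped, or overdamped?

overdamped

c_c = 2√(k·m) = 922.5 N·s/m; ζ = c/c_c = 1870/922.5 = 2.03.
Since ζ > 1 the system is overdamped.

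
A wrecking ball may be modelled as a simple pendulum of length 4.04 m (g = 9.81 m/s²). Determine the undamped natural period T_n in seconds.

4.03 s

For a simple pendulum ω_n = √(g/L) = √(9.81/4.04) = √2.428 = 1.558 rad/s.
T_n = 2π/ω_n = 6.283/1.558 = 4.032 s.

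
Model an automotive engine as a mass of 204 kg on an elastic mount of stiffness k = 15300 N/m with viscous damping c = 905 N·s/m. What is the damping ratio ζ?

ω_n = √(k/m) = √(15300/204) = 8.660 rad/s.
Critical damping c_c = 2√(k·m) = 2√(15300 × 204) = 3533 N·s/m, so ζ = c/c_c = 905/3533 = 0.2561.

0.256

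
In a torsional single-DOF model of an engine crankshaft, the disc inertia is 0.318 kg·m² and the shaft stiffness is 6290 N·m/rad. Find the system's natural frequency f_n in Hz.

22.4 Hz

ω_n = √(k_t/J) = √(6290/0.318) = √19780 = 140.6 rad/s.
f_n = ω_n/(2π) = 140.6/6.283 = 22.38 Hz.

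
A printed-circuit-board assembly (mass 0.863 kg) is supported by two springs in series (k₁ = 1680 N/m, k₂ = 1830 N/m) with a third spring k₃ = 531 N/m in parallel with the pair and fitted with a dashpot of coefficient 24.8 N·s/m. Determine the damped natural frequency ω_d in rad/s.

Series pair: k_s = k₁k₂/(k₁+k₂) = (1680)(1830)/(1680 + 1830) = 875.9 N/m. In parallel with k₃: k_eq = 875.9 + 531 = 1407 N/m.
ω_n = √(k_eq/m) = √(1407/0.863) = 40.38 rad/s.
Critical damping c_c = 2√(k_eq·m) = 2√(1407 × 0.863) = 69.69 N·s/m, so ζ = c/c_c = 24.8/69.69 = 0.3559.
ω_d = ω_n√(1 − ζ²) = 40.38 × √(1 − 0.127) = 37.73 rad/s.

37.7 rad/s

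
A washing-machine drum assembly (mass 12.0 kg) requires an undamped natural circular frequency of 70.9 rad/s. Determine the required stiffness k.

60300 N/m

k = m·ω_n² = 12.0 × 70.90² = 12.0 × 5027 = 60320 N/m.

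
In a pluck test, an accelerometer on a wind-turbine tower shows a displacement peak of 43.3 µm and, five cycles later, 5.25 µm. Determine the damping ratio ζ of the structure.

0.0670

Logarithmic decrement δ = (1/n)·ln(x₀/x_n) = (1/5)·ln(43.3/5.25) = (1/5)·ln(8.248) = 0.4220.
ζ = δ/√(4π² + δ²) = 0.4220/√(39.48 + 0.178) = 0.4220/6.297 = 0.06701.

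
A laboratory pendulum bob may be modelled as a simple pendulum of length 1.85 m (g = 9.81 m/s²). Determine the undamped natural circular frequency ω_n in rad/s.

For a simple pendulum ω_n = √(g/L) = √(9.81/1.85) = √5.303 = 2.303 rad/s.

2.30 rad/s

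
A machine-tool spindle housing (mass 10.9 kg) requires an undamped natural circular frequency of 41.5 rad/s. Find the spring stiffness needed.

k = m·ω_n² = 10.9 × 41.50² = 10.9 × 1722 = 18770 N/m.

18800 N/m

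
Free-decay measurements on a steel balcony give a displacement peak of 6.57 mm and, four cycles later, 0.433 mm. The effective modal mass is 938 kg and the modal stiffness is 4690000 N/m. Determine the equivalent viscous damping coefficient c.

14300 N·s/m

Logarithmic decrement δ = (1/n)·ln(x₀/x_n) = (1/4)·ln(6.57/0.433) = (1/4)·ln(15.17) = 0.6799.
ζ = δ/√(4π² + δ²) = 0.6799/√(39.48 + 0.462) = 0.6799/6.320 = 0.1076.
c = ζ · 2√(km) = 0.1076 × 2√(4690000 × 938) = 0.1076 × 132700 = 14270 N·s/m.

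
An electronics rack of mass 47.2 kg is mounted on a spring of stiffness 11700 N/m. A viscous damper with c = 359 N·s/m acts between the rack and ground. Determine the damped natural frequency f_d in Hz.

2.43 Hz

ω_n = √(k/m) = √(11700/47.2) = 15.74 rad/s.
Critical damping c_c = 2√(k·m) = 2√(11700 × 47.2) = 1486 N·s/m, so ζ = c/c_c = 359/1486 = 0.2415.
ω_d = ω_n√(1 − ζ²) = 15.74 × √(1 − 0.0583) = 15.28 rad/s.
f_d = ω_d/(2π) = 2.432 Hz.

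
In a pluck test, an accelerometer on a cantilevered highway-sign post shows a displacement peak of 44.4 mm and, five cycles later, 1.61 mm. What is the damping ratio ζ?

Logarithmic decrement δ = (1/n)·ln(x₀/x_n) = (1/5)·ln(44.4/1.61) = (1/5)·ln(27.58) = 0.6634.
ζ = δ/√(4π² + δ²) = 0.6634/√(39.48 + 0.440) = 0.6634/6.318 = 0.1050.

0.105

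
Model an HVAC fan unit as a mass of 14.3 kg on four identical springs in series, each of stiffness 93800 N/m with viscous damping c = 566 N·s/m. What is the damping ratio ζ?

Series springs: 1/k_eq = 4/93800, so k_eq = 93800/4 = 23450 N/m.
ω_n = √(k_eq/m) = √(23450/14.3) = 40.50 rad/s.
Critical damping c_c = 2√(k_eq·m) = 2√(23450 × 14.3) = 1158 N·s/m, so ζ = c/c_c = 566/1158 = 0.4887.

0.489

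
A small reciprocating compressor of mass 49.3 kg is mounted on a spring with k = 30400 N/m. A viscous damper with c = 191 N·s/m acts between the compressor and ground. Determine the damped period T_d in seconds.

0.254 s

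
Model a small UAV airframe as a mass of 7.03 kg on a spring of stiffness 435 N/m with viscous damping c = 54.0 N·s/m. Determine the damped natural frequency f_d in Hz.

ω_n = √(k/m) = √(435.0/7.03) = 7.866 rad/s.
Critical damping c_c = 2√(k·m) = 2√(435.0 × 7.03) = 110.6 N·s/m, so ζ = c/c_c = 54.0/110.6 = 0.4882.
ω_d = ω_n√(1 − ζ²) = 7.866 × √(1 − 0.238) = 6.865 rad/s.
f_d = ω_d/(2π) = 1.093 Hz.

1.09 Hz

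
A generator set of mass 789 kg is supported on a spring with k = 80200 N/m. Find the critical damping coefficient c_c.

c_c = 2√(k·m) = 2√(80200 × 789) = 2 × 7955 = 15910 N·s/m.

15900 N·s/m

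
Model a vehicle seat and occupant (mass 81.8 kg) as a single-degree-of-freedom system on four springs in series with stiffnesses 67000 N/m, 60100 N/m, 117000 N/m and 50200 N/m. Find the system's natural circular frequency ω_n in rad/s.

14.3 rad/s

Series springs: 1/k_eq = 1/67000 + 1/60100 + 1/117000 + 1/50200 = 6.003×10^-5, so k_eq = 16660 N/m.
ω_n = √(k_eq/m) = √(16660/81.8) = √203.6 = 14.27 rad/s.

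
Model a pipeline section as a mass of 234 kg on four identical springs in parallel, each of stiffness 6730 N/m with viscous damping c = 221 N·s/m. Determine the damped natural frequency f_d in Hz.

1.71 Hz

Parallel springs add: k_eq = 4 × 6730 = 26920 N/m.
ω_n = √(k_eq/m) = √(26920/234) = 10.73 rad/s.
Critical damping c_c = 2√(k_eq·m) = 2√(26920 × 234) = 5020 N·s/m, so ζ = c/c_c = 221/5020 = 0.04403.
ω_d = ω_n√(1 − ζ²) = 10.73 × √(1 − 0.00194) = 10.72 rad/s.
f_d = ω_d/(2π) = 1.705 Hz.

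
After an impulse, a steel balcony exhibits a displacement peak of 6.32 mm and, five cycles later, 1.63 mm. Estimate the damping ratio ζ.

0.0431

Logarithmic decrement δ = (1/n)·ln(x₀/x_n) = (1/5)·ln(6.32/1.63) = (1/5)·ln(3.877) = 0.2710.
ζ = δ/√(4π² + δ²) = 0.2710/√(39.48 + 0.0735) = 0.2710/6.289 = 0.04310.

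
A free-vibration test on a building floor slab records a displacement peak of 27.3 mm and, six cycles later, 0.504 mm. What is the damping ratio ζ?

Logarithmic decrement δ = (1/n)·ln(x₀/x_n) = (1/6)·ln(27.3/0.504) = (1/6)·ln(54.17) = 0.6653.
ζ = δ/√(4π² + δ²) = 0.6653/√(39.48 + 0.443) = 0.6653/6.318 = 0.1053.

0.105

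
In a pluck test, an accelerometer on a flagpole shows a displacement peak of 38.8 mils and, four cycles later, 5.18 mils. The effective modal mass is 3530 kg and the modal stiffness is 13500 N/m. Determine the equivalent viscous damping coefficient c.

1100 N·s/m

Logarithmic decrement δ = (1/n)·ln(x₀/x_n) = (1/4)·ln(38.8/5.18) = (1/4)·ln(7.490) = 0.5034.
ζ = δ/√(4π² + δ²) = 0.5034/√(39.48 + 0.253) = 0.5034/6.303 = 0.07986.
c = ζ · 2√(km) = 0.07986 × 2√(13500 × 3530) = 0.07986 × 13810 = 1103 N·s/m.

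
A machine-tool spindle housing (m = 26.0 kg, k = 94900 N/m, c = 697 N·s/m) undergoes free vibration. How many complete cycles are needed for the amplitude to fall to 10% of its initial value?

ζ = c/(2√(km)) = 697/(2√(94900 × 26.0)) = 697/3142 = 0.2219.
Logarithmic decrement δ = 2πζ/√(1 − ζ²) = 2π × 0.2219/√(1 − 0.0492) = 1.430.
x_n/x₀ = e^(−nδ) ≤ 0.1; take ln: n ≥ ln(1/0.1)/δ = 2.303/1.430 = 1.611.
So 2 complete cycles are required.

2 cycles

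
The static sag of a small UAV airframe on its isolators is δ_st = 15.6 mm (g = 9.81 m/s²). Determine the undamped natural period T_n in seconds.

ω_n = √(g/δ_st) = √(9.81/0.0156) = √628.8 = 25.08 rad/s.
T_n = 2π/ω_n = 6.283/25.08 = 0.2506 s.

0.251 s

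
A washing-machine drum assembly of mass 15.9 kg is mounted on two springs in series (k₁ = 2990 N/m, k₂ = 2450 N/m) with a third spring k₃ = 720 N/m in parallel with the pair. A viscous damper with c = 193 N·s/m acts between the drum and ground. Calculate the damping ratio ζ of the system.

0.532

Series pair: k_s = k₁k₂/(k₁+k₂) = (2990)(2450)/(2990 + 2450) = 1347 N/m. In parallel with k₃: k_eq = 1347 + 720 = 2067 N/m.
ω_n = √(k_eq/m) = √(2067/15.9) = 11.40 rad/s.
Critical damping c_c = 2√(k_eq·m) = 2√(2067 × 15.9) = 362.5 N·s/m, so ζ = c/c_c = 193/362.5 = 0.5324.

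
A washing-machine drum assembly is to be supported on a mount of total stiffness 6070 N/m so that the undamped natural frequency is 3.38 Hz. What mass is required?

13.5 kg

ω_n = 2πf_n = 2π × 3.38 = 21.24 rad/s.
m = k/ω_n² = 6070/21.24² = 6070/451.0 = 13.46 kg.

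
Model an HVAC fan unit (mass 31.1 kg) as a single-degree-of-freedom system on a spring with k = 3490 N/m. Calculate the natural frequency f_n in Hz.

1.69 Hz

ω_n = √(k/m) = √(3490/31.1) = √112.2 = 10.59 rad/s.
f_n = ω_n/(2π) = 10.59/6.283 = 1.686 Hz.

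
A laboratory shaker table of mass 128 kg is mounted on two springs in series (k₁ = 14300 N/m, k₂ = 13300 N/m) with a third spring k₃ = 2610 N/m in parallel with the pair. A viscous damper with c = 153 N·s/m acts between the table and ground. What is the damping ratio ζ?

0.0694

Series pair: k_s = k₁k₂/(k₁+k₂) = (14300)(13300)/(14300 + 13300) = 6891 N/m. In parallel with k₃: k_eq = 6891 + 2610 = 9501 N/m.
ω_n = √(k_eq/m) = √(9501/128) = 8.615 rad/s.
Critical damping c_c = 2√(k_eq·m) = 2√(9501 × 128) = 2206 N·s/m, so ζ = c/c_c = 153/2206 = 0.06937.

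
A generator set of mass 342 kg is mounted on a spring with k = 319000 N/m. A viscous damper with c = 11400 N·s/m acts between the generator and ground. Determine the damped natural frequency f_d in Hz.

ω_n = √(k/m) = √(319000/342) = 30.54 rad/s.
Critical damping c_c = 2√(k·m) = 2√(319000 × 342) = 20890 N·s/m, so ζ = c/c_c = 11400/20890 = 0.5457.
ω_d = ω_n√(1 − ζ²) = 30.54 × √(1 − 0.298) = 25.59 rad/s.
f_d = ω_d/(2π) = 4.073 Hz.

4.07 Hz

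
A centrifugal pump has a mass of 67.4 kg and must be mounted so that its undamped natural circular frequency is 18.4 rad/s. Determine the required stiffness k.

k = m·ω_n² = 67.4 × 18.40² = 67.4 × 338.6 = 22820 N/m.

22800 N/m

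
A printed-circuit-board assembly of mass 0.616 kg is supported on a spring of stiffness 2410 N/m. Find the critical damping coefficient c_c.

c_c = 2√(k·m) = 2√(2410 × 0.616) = 2 × 38.53 = 77.06 N·s/m.

77.1 N·s/m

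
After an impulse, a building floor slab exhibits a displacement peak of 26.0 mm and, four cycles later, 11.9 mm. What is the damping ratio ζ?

0.0311

Logarithmic decrement δ = (1/n)·ln(x₀/x_n) = (1/4)·ln(26.0/11.9) = (1/4)·ln(2.185) = 0.1954.
ζ = δ/√(4π² + δ²) = 0.1954/√(39.48 + 0.0382) = 0.1954/6.286 = 0.03108.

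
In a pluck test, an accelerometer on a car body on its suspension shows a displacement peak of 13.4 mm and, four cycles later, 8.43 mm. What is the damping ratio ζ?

0.0184

Logarithmic decrement δ = (1/n)·ln(x₀/x_n) = (1/4)·ln(13.4/8.43) = (1/4)·ln(1.590) = 0.1159.
ζ = δ/√(4π² + δ²) = 0.1159/√(39.48 + 0.0134) = 0.1159/6.284 = 0.01844.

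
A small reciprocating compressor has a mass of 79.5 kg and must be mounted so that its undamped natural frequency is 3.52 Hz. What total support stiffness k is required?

38900 N/m

ω_n = 2πf_n = 2π × 3.52 = 22.12 rad/s.
k = m·ω_n² = 79.5 × 22.12² = 79.5 × 489.2 = 38890 N/m.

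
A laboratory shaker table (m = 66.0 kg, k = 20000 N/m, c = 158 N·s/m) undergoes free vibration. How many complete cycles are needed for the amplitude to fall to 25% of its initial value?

ζ = c/(2√(km)) = 158/(2√(20000 × 66.0)) = 158/2298 = 0.06876.
Logarithmic decrement δ = 2πζ/√(1 − ζ²) = 2π × 0.06876/√(1 − 0.00473) = 0.4331.
x_n/x₀ = e^(−nδ) ≤ 0.25; take ln: n ≥ ln(1/0.25)/δ = 1.386/0.4331 = 3.201.
So 4 complete cycles are required.

4 cycles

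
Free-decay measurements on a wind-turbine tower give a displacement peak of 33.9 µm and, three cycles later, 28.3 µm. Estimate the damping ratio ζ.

0.00958

Logarithmic decrement δ = (1/n)·ln(x₀/x_n) = (1/3)·ln(33.9/28.3) = (1/3)·ln(1.198) = 0.06018.
ζ = δ/√(4π² + δ²) = 0.06018/√(39.48 + 0.00362) = 0.06018/6.283 = 0.009578.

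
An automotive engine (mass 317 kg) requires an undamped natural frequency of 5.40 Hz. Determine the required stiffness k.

365000 N/m

ω_n = 2πf_n = 2π × 5.40 = 33.93 rad/s.
k = m·ω_n² = 317 × 33.93² = 317 × 1151 = 364900 N/m.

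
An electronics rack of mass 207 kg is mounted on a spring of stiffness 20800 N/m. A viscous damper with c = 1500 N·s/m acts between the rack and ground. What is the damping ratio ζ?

0.361

ω_n = √(k/m) = √(20800/207) = 10.02 rad/s.
Critical damping c_c = 2√(k·m) = 2√(20800 × 207) = 4150 N·s/m, so ζ = c/c_c = 1500/4150 = 0.3614.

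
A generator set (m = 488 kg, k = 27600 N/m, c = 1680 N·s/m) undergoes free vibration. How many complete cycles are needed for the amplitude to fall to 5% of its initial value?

ζ = c/(2√(km)) = 1680/(2√(27600 × 488)) = 1680/7340 = 0.2289.
Logarithmic decrement δ = 2πζ/√(1 − ζ²) = 2π × 0.2289/√(1 − 0.0524) = 1.477.
x_n/x₀ = e^(−nδ) ≤ 0.05; take ln: n ≥ ln(1/0.05)/δ = 2.996/1.477 = 2.028.
So 3 complete cycles are required.

3 cycles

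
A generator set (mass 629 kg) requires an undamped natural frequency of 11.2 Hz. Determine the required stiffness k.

3110000 N/m

ω_n = 2πf_n = 2π × 11.2 = 70.37 rad/s.
k = m·ω_n² = 629 × 70.37² = 629 × 4952 = 3115000 N/m.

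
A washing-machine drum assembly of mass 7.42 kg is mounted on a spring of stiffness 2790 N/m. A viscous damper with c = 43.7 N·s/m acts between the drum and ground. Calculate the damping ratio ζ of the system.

0.152

ω_n = √(k/m) = √(2790/7.42) = 19.39 rad/s.
Critical damping c_c = 2√(k·m) = 2√(2790 × 7.42) = 287.8 N·s/m, so ζ = c/c_c = 43.7/287.8 = 0.1519.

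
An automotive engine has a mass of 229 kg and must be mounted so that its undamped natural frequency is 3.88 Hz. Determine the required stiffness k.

ω_n = 2πf_n = 2π × 3.88 = 24.38 rad/s.
k = m·ω_n² = 229 × 24.38² = 229 × 594.3 = 136100 N/m.

136000 N/m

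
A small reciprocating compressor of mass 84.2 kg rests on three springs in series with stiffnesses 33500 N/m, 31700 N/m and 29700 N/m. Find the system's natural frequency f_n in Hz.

Series springs: 1/k_eq = 1/33500 + 1/31700 + 1/29700 = 9.507×10^-5, so k_eq = 10520 N/m.
ω_n = √(k_eq/m) = √(10520/84.2) = √124.9 = 11.18 rad/s.
f_n = ω_n/(2π) = 11.18/6.283 = 1.779 Hz.

1.78 Hz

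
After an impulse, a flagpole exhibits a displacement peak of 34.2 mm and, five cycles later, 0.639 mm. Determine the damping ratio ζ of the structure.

0.126

Logarithmic decrement δ = (1/n)·ln(x₀/x_n) = (1/5)·ln(34.2/0.639) = (1/5)·ln(53.52) = 0.7960.
ζ = δ/√(4π² + δ²) = 0.7960/√(39.48 + 0.634) = 0.7960/6.333 = 0.1257.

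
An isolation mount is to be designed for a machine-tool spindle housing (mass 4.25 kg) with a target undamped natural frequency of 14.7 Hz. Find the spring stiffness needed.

36300 N/m

ω_n = 2πf_n = 2π × 14.7 = 92.36 rad/s.
k = m·ω_n² = 4.25 × 92.36² = 4.25 × 8531 = 36260 N/m.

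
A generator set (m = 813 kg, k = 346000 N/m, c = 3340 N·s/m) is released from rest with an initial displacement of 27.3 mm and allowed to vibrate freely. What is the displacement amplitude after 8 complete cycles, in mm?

ζ = c/(2√(km)) = 3340/(2√(346000 × 813)) = 3340/33540 = 0.09957.
Logarithmic decrement δ = 2πζ/√(1 − ζ²) = 2π × 0.09957/√(1 − 0.00991) = 0.6287.
After n cycles, x_n/x₀ = e^(−nδ), so x_8 = 27.3 × e^(−8 × 0.6287) = 27.3 × 0.006539 = 0.1785 mm.

0.179 mm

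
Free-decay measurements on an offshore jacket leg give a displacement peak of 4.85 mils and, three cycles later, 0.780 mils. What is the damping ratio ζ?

Logarithmic decrement δ = (1/n)·ln(x₀/x_n) = (1/3)·ln(4.85/0.780) = (1/3)·ln(6.218) = 0.6091.
ζ = δ/√(4π² + δ²) = 0.6091/√(39.48 + 0.371) = 0.6091/6.313 = 0.09650.

0.0965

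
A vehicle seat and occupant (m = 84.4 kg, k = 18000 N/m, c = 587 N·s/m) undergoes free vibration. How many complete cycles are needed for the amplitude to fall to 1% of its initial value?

ζ = c/(2√(km)) = 587/(2√(18000 × 84.4)) = 587/2465 = 0.2381.
Logarithmic decrement δ = 2πζ/√(1 − ζ²) = 2π × 0.2381/√(1 − 0.0567) = 1.540.
x_n/x₀ = e^(−nδ) ≤ 0.01; take ln: n ≥ ln(1/0.01)/δ = 4.605/1.540 = 2.989.
So 3 complete cycles are required.

3 cycles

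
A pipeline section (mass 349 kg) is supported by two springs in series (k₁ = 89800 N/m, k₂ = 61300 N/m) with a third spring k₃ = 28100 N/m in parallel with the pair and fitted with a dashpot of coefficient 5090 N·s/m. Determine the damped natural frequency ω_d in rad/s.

Series pair: k_s = k₁k₂/(k₁+k₂) = (89800)(61300)/(89800 + 61300) = 36430 N/m. In parallel with k₃: k_eq = 36430 + 28100 = 64530 N/m.
ω_n = √(k_eq/m) = √(64530/349) = 13.60 rad/s.
Critical damping c_c = 2√(k_eq·m) = 2√(64530 × 349) = 9491 N·s/m, so ζ = c/c_c = 5090/9491 = 0.5363.
ω_d = ω_n√(1 − ζ²) = 13.60 × √(1 − 0.288) = 11.48 rad/s.

11.5 rad/s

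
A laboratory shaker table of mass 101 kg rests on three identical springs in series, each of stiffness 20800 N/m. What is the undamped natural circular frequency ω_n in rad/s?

8.29 rad/s

Series springs: 1/k_eq = 3/20800, so k_eq = 20800/3 = 6933 N/m.
ω_n = √(k_eq/m) = √(6933/101) = √68.65 = 8.285 rad/s.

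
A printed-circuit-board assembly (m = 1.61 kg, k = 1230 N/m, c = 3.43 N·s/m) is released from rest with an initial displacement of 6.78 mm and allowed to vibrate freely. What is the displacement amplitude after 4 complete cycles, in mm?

ζ = c/(2√(km)) = 3.43/(2√(1230 × 1.61)) = 3.43/89.00 = 0.03854.
Logarithmic decrement δ = 2πζ/√(1 − ζ²) = 2π × 0.03854/√(1 − 0.00149) = 0.2423.
After n cycles, x_n/x₀ = e^(−nδ), so x_4 = 6.78 × e^(−4 × 0.2423) = 6.78 × 0.3793 = 2.572 mm.

2.57 mm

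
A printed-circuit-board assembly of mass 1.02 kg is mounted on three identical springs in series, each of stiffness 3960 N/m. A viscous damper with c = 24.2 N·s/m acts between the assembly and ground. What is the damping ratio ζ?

Series springs: 1/k_eq = 3/3960, so k_eq = 3960/3 = 1320 N/m.
ω_n = √(k_eq/m) = √(1320/1.02) = 35.97 rad/s.
Critical damping c_c = 2√(k_eq·m) = 2√(1320 × 1.02) = 73.39 N·s/m, so ζ = c/c_c = 24.2/73.39 = 0.3298.

0.330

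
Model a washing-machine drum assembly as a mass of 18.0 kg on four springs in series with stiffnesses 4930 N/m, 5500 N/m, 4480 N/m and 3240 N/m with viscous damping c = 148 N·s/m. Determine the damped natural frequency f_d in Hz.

Series springs: 1/k_eq = 1/4930 + 1/5500 + 1/4480 + 1/3240 = 0.0009165, so k_eq = 1091 N/m.
ω_n = √(k_eq/m) = √(1091/18.0) = 7.786 rad/s.
Critical damping c_c = 2√(k_eq·m) = 2√(1091 × 18.0) = 280.3 N·s/m, so ζ = c/c_c = 148/280.3 = 0.5280.
ω_d = ω_n√(1 − ζ²) = 7.786 × √(1 − 0.279) = 6.612 rad/s.
f_d = ω_d/(2π) = 1.052 Hz.

1.05 Hz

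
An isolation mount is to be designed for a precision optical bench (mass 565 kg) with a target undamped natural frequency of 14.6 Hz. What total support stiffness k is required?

4750000 N/m

ω_n = 2πf_n = 2π × 14.6 = 91.73 rad/s.
k = m·ω_n² = 565 × 91.73² = 565 × 8415 = 4755000 N/m.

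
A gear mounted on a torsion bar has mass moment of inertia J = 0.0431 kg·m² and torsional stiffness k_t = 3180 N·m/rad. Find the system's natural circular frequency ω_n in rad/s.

ω_n = √(k_t/J) = √(3180/0.0431) = √73780 = 271.6 rad/s.

272 rad/s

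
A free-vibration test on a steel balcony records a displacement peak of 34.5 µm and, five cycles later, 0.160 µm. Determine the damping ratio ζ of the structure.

0.169

Logarithmic decrement δ = (1/n)·ln(x₀/x_n) = (1/5)·ln(34.5/0.160) = (1/5)·ln(215.6) = 1.075.
ζ = δ/√(4π² + δ²) = 1.075/√(39.48 + 1.15) = 1.075/6.374 = 0.1686.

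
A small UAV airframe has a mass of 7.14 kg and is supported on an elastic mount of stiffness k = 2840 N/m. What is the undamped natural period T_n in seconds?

ω_n = √(k/m) = √(2840/7.14) = √397.8 = 19.94 rad/s.
T_n = 2π/ω_n = 6.283/19.94 = 0.3150 s.

0.315 s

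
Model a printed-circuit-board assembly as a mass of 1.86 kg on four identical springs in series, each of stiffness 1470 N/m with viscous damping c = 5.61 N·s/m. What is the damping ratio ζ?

0.107

Series springs: 1/k_eq = 4/1470, so k_eq = 1470/4 = 367.5 N/m.
ω_n = √(k_eq/m) = √(367.5/1.86) = 14.06 rad/s.
Critical damping c_c = 2√(k_eq·m) = 2√(367.5 × 1.86) = 52.29 N·s/m, so ζ = c/c_c = 5.61/52.29 = 0.1073.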